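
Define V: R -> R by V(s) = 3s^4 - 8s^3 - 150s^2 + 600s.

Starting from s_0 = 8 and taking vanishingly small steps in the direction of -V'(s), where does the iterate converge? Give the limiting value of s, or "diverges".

V'(s) = 12(s - 5)(s - 2)(s + 5), so V'(8) = 2808.
Gradient descent moves in the -V' direction, i.e. s is decreasing.
The nearest critical point in that direction is s = 5, where V'' = 360 > 0 (a local minimum). The iterate converges there.

5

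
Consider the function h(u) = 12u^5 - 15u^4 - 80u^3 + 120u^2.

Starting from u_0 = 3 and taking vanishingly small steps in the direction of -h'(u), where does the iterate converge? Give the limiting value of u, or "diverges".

2

h'(u) = 60u(u - 2)(u - 1)(u + 2), so h'(3) = 1800.
Gradient descent moves in the -h' direction, i.e. u is decreasing.
The nearest critical point in that direction is u = 2, where h'' = 480 > 0 (a local minimum). The iterate converges there.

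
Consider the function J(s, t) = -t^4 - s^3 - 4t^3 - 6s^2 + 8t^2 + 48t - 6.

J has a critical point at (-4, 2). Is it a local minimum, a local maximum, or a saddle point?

The mixed partial ∂²J/∂s∂t is 0, so the Hessian at any point is diag(J_ss, J_tt) = diag(-6(s + 2), 4(-3t^2 - 6t + 4)).
At (-4, 2): H = diag(12, -80).
The eigenvalues have opposite signs, so H is indefinite: a saddle point.

saddle point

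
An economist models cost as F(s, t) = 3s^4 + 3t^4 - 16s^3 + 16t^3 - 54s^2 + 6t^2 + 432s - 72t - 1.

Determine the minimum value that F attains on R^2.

F(s,t) separates as P(s) + Q(t) − 1, so its minimum is min P + min Q − 1.
P'(s) = 12(s - 4)(s - 3)(s + 3) vanishes at s ∈ {-3, 3, 4}; Q'(t) = 12(t - 1)(t + 2)(t + 3) vanishes at t ∈ {-3, -2, 1}.
Local minima of P (where P''>0): P(-3)=-1107, P(4)=608. Local minima of Q: Q(-3)=81, Q(1)=-47.
So the global minimum of F is P(-3) + Q(1) − 1 = -1107 − 47 − 1 = -1155, attained at (-3, 1).

-1155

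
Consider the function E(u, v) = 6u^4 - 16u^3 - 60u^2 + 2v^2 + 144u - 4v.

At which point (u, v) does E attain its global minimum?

(-2, 1)

E(u,v) separates as P(u) + Q(v), so its minimum is min P + min Q.
P'(u) = 24(u - 3)(u - 1)(u + 2) vanishes at u ∈ {-2, 1, 3}; Q'(v) = 4v - 4 vanishes at v ∈ {1}.
Local minima of P (where P''>0): P(-2)=-304, P(3)=-54. Local minima of Q: Q(1)=-2.
So the global minimum of E is P(-2) + Q(1) = -304 − 2 = -306, attained at (-2, 1).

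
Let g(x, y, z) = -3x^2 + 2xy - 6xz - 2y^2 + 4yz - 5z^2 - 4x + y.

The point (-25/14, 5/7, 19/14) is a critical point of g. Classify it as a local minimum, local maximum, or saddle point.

The Hessian is constant: H = [[-6, 2, -6], [2, -4, 4], [-6, 4, -10]].
Leading principal minors: Δ₁ = -6, Δ₂ = 20, Δ₃ = -56.
The minors alternate sign starting negative (−, +, −), so H is negative definite: a local maximum.

local maximum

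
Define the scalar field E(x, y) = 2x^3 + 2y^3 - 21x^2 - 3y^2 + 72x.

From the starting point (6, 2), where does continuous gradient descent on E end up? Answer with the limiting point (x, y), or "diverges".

E is separable, so gradient descent decouples: x follows -∂E/∂x, y follows -∂E/∂y.
∂E/∂x = 6(x - 4)(x - 3); at x=6 this is 36, so x decreases.
∂E/∂y = 6y(y - 1); at y=2 this is 12, so y decreases.
x converges to its nearest critical value 4 (a local min of the x-part); y converges to 1. The iterate converges to (4, 1).

(4, 1)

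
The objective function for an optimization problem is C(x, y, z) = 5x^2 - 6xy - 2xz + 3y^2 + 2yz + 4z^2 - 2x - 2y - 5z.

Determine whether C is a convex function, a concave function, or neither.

convex

C is quadratic, so its Hessian is the constant matrix H = [[10, -6, -2], [-6, 6, 2], [-2, 2, 8]].
Leading principal minors: 10, 24, 176.
All positive ⇒ H ≻ 0 ⇒ convex.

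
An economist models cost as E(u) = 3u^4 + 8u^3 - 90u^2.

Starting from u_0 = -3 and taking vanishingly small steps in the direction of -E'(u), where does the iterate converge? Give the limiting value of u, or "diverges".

-5

E'(u) = 12u(u - 3)(u + 5), so E'(-3) = 432.
Gradient descent moves in the -E' direction, i.e. u is decreasing.
The nearest critical point in that direction is u = -5, where E'' = 480 > 0 (a local minimum). The iterate converges there.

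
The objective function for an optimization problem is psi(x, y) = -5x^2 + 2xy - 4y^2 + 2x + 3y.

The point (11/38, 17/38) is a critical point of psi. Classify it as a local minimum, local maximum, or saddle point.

local maximum

The Hessian of psi is constant: H = [[-10, 2], [2, -8]].
det(H) = (-10)·(-8) − 2² = 76.
det(H) > 0 and tr(H) = -18 < 0, so H is negative definite and the point is a local maximum.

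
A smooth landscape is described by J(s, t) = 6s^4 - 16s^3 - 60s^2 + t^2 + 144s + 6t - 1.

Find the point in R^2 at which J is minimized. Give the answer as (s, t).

(-2, -3)

J(s,t) separates as P(s) + Q(t) − 1, so its minimum is min P + min Q − 1.
P'(s) = 24(s - 3)(s - 1)(s + 2) vanishes at s ∈ {-2, 1, 3}; Q'(t) = 2(t + 3) vanishes at t ∈ {-3}.
Local minima of P (where P''>0): P(-2)=-304, P(3)=-54. Local minima of Q: Q(-3)=-9.
So the global minimum of J is P(-2) + Q(-3) − 1 = -304 − 9 − 1 = -314, attained at (-2, -3).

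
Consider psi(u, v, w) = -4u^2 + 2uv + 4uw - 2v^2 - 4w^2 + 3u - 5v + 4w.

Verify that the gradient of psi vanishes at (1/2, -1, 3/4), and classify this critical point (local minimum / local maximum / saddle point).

∇psi = (-8u + 2v + 4w + 3, 2u - 4v - 5, 4u - 8w + 4); substituting (1/2, -1, 3/4) gives ∇psi = (0, 0, 0), so (1/2, -1, 3/4) is indeed a critical point.
The Hessian is constant: H = [[-8, 2, 4], [2, -4, 0], [4, 0, -8]].
Leading principal minors: Δ₁ = -8, Δ₂ = 28, Δ₃ = -160.
The minors alternate sign starting negative (−, +, −), so H is negative definite: a local maximum.

local maximum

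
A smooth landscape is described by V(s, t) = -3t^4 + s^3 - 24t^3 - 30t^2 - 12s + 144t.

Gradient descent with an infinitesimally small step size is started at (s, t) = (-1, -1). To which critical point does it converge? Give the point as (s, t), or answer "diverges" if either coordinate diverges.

(2, -3)

V is separable, so gradient descent decouples: s follows -∂V/∂s, t follows -∂V/∂t.
∂V/∂s = 3(s - 2)(s + 2); at s=-1 this is -9, so s increases.
∂V/∂t = -12(t - 1)(t + 3)(t + 4); at t=-1 this is 144, so t decreases.
s converges to its nearest critical value 2 (a local min of the s-part); t converges to -3. The iterate converges to (2, -3).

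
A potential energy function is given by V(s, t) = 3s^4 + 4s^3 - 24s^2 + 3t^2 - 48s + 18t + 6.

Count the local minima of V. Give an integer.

V separates as a function of s plus a function of t, so ∇V=0 decouples.
∂V/∂s = 12(s - 2)(s + 1)(s + 2) = 0 at s ∈ {-2, -1, 2}; ∂V/∂t = 6(t + 3) = 0 at t ∈ {-3}.
The Hessian is diagonal: diag(V_ss, V_tt). Second derivatives: V_ss(-2)=48, V_ss(-1)=-36, V_ss(2)=144; V_tt(-3)=6.
Local minima occur where both diagonal entries positive: (-2, -3), (2, -3). Count: 2.

2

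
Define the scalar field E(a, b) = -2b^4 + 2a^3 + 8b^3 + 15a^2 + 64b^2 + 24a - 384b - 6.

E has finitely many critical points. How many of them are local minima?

E separates as a function of a plus a function of b, so ∇E=0 decouples.
∂E/∂a = 6(a + 1)(a + 4) = 0 at a ∈ {-4, -1}; ∂E/∂b = -8(b - 4)(b - 3)(b + 4) = 0 at b ∈ {-4, 3, 4}.
The Hessian is diagonal: diag(E_aa, E_bb). Second derivatives: E_aa(-4)=-18, E_aa(-1)=18; E_bb(-4)=-448, E_bb(3)=56, E_bb(4)=-64.
Local minima occur where both diagonal entries positive: (-1, 3). Count: 1.

1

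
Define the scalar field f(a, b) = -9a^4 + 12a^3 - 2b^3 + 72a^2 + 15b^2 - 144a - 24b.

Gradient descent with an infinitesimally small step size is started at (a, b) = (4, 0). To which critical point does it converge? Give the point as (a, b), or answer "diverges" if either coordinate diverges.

diverges

f is separable, so gradient descent decouples: a follows -∂f/∂a, b follows -∂f/∂b.
∂f/∂a = -36(a - 2)(a - 1)(a + 2); at a=4 this is -1296, so a increases.
∂f/∂b = -6(b - 4)(b - 1); at b=0 this is -24, so b increases.
The a-coordinate has no critical point in that direction and runs off to infinity.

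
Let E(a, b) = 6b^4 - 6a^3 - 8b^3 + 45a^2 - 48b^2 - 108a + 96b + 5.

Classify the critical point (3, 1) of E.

The mixed partial ∂²E/∂a∂b is 0, so the Hessian at any point is diag(E_aa, E_bb) = diag(18(-2a + 5), 24(3b^2 - 2b - 4)).
At (3, 1): H = diag(-18, -72).
Both eigenvalues are negative, so H is negative definite: a local maximum.

local maximum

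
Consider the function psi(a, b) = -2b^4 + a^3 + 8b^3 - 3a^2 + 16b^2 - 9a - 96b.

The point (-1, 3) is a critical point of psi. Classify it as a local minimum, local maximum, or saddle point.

The mixed partial ∂²psi/∂a∂b is 0, so the Hessian at any point is diag(psi_aa, psi_bb) = diag(6(a - 1), 8(-3b^2 + 6b + 4)).
At (-1, 3): H = diag(-12, -40).
Both eigenvalues are negative, so H is negative definite: a local maximum.

local maximum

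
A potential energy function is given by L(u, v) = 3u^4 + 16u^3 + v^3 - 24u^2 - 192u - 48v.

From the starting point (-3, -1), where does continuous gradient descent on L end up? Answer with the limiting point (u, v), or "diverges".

(-4, 4)

L is separable, so gradient descent decouples: u follows -∂L/∂u, v follows -∂L/∂v.
∂L/∂u = 12(u - 2)(u + 2)(u + 4); at u=-3 this is 60, so u decreases.
∂L/∂v = 3(v - 4)(v + 4); at v=-1 this is -45, so v increases.
u converges to its nearest critical value -4 (a local min of the u-part); v converges to 4. The iterate converges to (-4, 4).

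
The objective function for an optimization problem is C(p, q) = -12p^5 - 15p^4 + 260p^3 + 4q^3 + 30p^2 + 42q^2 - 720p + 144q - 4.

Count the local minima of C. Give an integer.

2

C separates as a function of p plus a function of q, so ∇C=0 decouples.
∂C/∂p = -60(p - 3)(p - 1)(p + 1)(p + 4) = 0 at p ∈ {-4, -1, 1, 3}; ∂C/∂q = 12(q + 3)(q + 4) = 0 at q ∈ {-4, -3}.
The Hessian is diagonal: diag(C_pp, C_qq). Second derivatives: C_pp(-4)=6300, C_pp(-1)=-1440, C_pp(1)=1200, C_pp(3)=-3360; C_qq(-4)=-12, C_qq(-3)=12.
Local minima occur where both diagonal entries positive: (-4, -3), (1, -3). Count: 2.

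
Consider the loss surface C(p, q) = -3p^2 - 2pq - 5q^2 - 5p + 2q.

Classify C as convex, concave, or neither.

concave

C is quadratic, so its Hessian is the constant matrix H = [[-6, -2], [-2, -10]].
det(H) = 56, tr(H) = -16.
det(H) > 0 and tr(H) < 0, so H is negative definite everywhere: concave.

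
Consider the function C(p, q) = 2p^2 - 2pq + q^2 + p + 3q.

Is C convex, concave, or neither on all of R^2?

C is quadratic, so its Hessian is the constant matrix H = [[4, -2], [-2, 2]].
det(H) = 4, tr(H) = 6.
det(H) > 0 and tr(H) > 0, so H is positive definite everywhere: convex.

convex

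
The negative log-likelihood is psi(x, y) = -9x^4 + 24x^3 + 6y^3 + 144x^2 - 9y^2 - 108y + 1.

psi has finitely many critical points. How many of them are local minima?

psi separates as a function of x plus a function of y, so ∇psi=0 decouples.
∂psi/∂x = -36x(x - 4)(x + 2) = 0 at x ∈ {-2, 0, 4}; ∂psi/∂y = 18(y - 3)(y + 2) = 0 at y ∈ {-2, 3}.
The Hessian is diagonal: diag(psi_xx, psi_yy). Second derivatives: psi_xx(-2)=-432, psi_xx(0)=288, psi_xx(4)=-864; psi_yy(-2)=-90, psi_yy(3)=90.
Local minima occur where both diagonal entries positive: (0, 3). Count: 1.

1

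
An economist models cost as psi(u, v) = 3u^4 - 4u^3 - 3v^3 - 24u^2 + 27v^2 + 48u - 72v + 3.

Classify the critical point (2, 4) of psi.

The mixed partial ∂²psi/∂u∂v is 0, so the Hessian at any point is diag(psi_uu, psi_vv) = diag(12(3u^2 - 2u - 4), 18(-v + 3)).
At (2, 4): H = diag(48, -18).
The eigenvalues have opposite signs, so H is indefinite: a saddle point.

saddle point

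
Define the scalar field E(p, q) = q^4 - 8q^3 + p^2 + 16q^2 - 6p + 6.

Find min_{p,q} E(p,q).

E(p,q) separates as A(p) + B(q) + 6, so its minimum is min A + min B + 6.
A'(p) = 2p - 6 vanishes at p ∈ {3}; B'(q) = 4q(q - 4)(q - 2) vanishes at q ∈ {0, 2, 4}.
Local minima of A (where A''>0): A(3)=-9. Local minima of B: B(0)=0, B(4)=0.
So the global minimum of E is A(3) + B(0) + 6 = -9 + 0 + 6 = -3, attained at (3, 0).

-3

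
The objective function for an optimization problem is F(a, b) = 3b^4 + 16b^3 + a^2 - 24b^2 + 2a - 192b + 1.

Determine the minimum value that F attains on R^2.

F(a,b) separates as P(a) + Q(b) + 1, so its minimum is min P + min Q + 1.
P'(a) = 2a + 2 vanishes at a ∈ {-1}; Q'(b) = 12(b - 2)(b + 2)(b + 4) vanishes at b ∈ {-4, -2, 2}.
Local minima of P (where P''>0): P(-1)=-1. Local minima of Q: Q(-4)=128, Q(2)=-304.
So the global minimum of F is P(-1) + Q(2) + 1 = -1 − 304 + 1 = -304, attained at (-1, 2).

-304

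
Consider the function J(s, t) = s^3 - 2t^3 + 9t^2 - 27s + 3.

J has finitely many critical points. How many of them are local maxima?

1

J separates as a function of s plus a function of t, so ∇J=0 decouples.
∂J/∂s = 3(s - 3)(s + 3) = 0 at s ∈ {-3, 3}; ∂J/∂t = -6t(t - 3) = 0 at t ∈ {0, 3}.
The Hessian is diagonal: diag(J_ss, J_tt). Second derivatives: J_ss(-3)=-18, J_ss(3)=18; J_tt(0)=18, J_tt(3)=-18.
Local maxima occur where both diagonal entries negative: (-3, 3). Count: 1.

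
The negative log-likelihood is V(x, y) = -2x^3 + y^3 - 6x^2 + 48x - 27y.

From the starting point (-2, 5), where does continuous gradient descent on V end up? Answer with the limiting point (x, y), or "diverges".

(-4, 3)

V is separable, so gradient descent decouples: x follows -∂V/∂x, y follows -∂V/∂y.
∂V/∂x = -6(x - 2)(x + 4); at x=-2 this is 48, so x decreases.
∂V/∂y = 3(y - 3)(y + 3); at y=5 this is 48, so y decreases.
x converges to its nearest critical value -4 (a local min of the x-part); y converges to 3. The iterate converges to (-4, 3).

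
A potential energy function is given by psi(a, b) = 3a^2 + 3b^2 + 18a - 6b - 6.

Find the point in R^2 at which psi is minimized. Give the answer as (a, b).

psi(a,b) separates as P(a) + Q(b) − 6, so its minimum is min P + min Q − 6.
P'(a) = 6a + 18 vanishes at a ∈ {-3}; Q'(b) = 6b - 6 vanishes at b ∈ {1}.
Local minima of P (where P''>0): P(-3)=-27. Local minima of Q: Q(1)=-3.
So the global minimum of psi is P(-3) + Q(1) − 6 = -27 − 3 − 6 = -36, attained at (-3, 1).

(-3, 1)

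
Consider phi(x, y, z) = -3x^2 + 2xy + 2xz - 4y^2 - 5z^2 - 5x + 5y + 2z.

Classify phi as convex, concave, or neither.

phi is quadratic, so its Hessian is the constant matrix H = [[-6, 2, 2], [2, -8, 0], [2, 0, -10]].
Leading principal minors: -6, 44, -408.
Signs alternate −, +, − ⇒ H ≺ 0 ⇒ concave.

concave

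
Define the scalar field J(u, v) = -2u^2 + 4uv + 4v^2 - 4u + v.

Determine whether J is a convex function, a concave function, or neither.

neither

J is quadratic, so its Hessian is the constant matrix H = [[-4, 4], [4, 8]].
det(H) = -48, tr(H) = 4.
det(H) < 0, so H is indefinite: neither convex nor concave.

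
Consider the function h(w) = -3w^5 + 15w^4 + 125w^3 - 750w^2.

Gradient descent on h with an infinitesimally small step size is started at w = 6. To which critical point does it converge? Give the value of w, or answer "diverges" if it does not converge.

h'(w) = -15w(w - 5)(w - 4)(w + 5), so h'(6) = -1980.
Gradient descent moves in the -h' direction, i.e. w is increasing.
There is no critical point above w=6, and h' keeps the same sign, so the iterate runs off to +∞.

diverges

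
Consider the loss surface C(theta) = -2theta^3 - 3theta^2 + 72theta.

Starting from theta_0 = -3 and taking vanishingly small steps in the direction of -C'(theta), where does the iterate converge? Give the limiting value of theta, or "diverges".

C'(theta) = -6(theta - 3)(theta + 4), so C'(-3) = 36.
Gradient descent moves in the -C' direction, i.e. theta is decreasing.
The nearest critical point in that direction is theta = -4, where C'' = 42 > 0 (a local minimum). The iterate converges there.

-4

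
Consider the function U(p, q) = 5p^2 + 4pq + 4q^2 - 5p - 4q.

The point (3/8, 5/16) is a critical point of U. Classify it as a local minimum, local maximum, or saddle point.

local minimum

The Hessian of U is constant: H = [[10, 4], [4, 8]].
det(H) = 10·8 − 4² = 64.
det(H) > 0 and tr(H) = 18 > 0, so H is positive definite and the point is a local minimum.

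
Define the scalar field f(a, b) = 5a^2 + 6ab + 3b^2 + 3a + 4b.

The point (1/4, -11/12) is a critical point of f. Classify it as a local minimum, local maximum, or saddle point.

The Hessian of f is constant: H = [[10, 6], [6, 6]].
det(H) = 10·6 − 6² = 24.
det(H) > 0 and tr(H) = 16 > 0, so H is positive definite and the point is a local minimum.

local minimum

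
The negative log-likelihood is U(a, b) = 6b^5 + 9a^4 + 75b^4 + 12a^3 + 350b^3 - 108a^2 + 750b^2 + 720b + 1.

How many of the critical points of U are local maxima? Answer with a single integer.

2

U separates as a function of a plus a function of b, so ∇U=0 decouples.
∂U/∂a = 36a(a - 2)(a + 3) = 0 at a ∈ {-3, 0, 2}; ∂U/∂b = 30(b + 1)(b + 2)(b + 3)(b + 4) = 0 at b ∈ {-4, -3, -2, -1}.
The Hessian is diagonal: diag(U_aa, U_bb). Second derivatives: U_aa(-3)=540, U_aa(0)=-216, U_aa(2)=360; U_bb(-4)=-180, U_bb(-3)=60, U_bb(-2)=-60, U_bb(-1)=180.
Local maxima occur where both diagonal entries negative: (0, -4), (0, -2). Count: 2.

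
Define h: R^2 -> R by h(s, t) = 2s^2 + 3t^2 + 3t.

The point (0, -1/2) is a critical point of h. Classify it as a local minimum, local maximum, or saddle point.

The Hessian of h is constant: H = [[4, 0], [0, 6]].
det(H) = 4·6 − 0² = 24.
det(H) > 0 and tr(H) = 10 > 0, so H is positive definite and the point is a local minimum.

local minimum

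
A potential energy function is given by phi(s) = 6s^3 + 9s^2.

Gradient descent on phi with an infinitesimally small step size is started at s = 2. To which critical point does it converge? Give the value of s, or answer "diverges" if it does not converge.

0

phi'(s) = 18s(s + 1), so phi'(2) = 108.
Gradient descent moves in the -phi' direction, i.e. s is decreasing.
The nearest critical point in that direction is s = 0, where phi'' = 18 > 0 (a local minimum). The iterate converges there.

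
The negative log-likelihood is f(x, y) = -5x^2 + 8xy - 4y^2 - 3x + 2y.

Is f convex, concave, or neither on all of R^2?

f is quadratic, so its Hessian is the constant matrix H = [[-10, 8], [8, -8]].
det(H) = 16, tr(H) = -18.
det(H) > 0 and tr(H) < 0, so H is negative definite everywhere: concave.

concave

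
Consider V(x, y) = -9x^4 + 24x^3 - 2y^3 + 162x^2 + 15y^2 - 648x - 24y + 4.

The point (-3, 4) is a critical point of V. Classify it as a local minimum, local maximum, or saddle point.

The mixed partial ∂²V/∂x∂y is 0, so the Hessian at any point is diag(V_xx, V_yy) = diag(36(-3x^2 + 4x + 9), 6(-2y + 5)).
At (-3, 4): H = diag(-1080, -18).
Both eigenvalues are negative, so H is negative definite: a local maximum.

local maximum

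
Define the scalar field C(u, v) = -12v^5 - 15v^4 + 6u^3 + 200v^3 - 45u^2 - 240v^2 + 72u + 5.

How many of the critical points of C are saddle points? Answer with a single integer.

4

C separates as a function of u plus a function of v, so ∇C=0 decouples.
∂C/∂u = 18(u - 4)(u - 1) = 0 at u ∈ {1, 4}; ∂C/∂v = -60v(v - 2)(v - 1)(v + 4) = 0 at v ∈ {-4, 0, 1, 2}.
The Hessian is diagonal: diag(C_uu, C_vv). Second derivatives: C_uu(1)=-54, C_uu(4)=54; C_vv(-4)=7200, C_vv(0)=-480, C_vv(1)=300, C_vv(2)=-720.
Saddle points occur where the two diagonal entries have opposite signs: (1, -4), (1, 1), (4, 0), (4, 2). Count: 4.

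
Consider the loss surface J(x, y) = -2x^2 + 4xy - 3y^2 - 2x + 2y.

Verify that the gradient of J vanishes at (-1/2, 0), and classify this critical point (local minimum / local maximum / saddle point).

∇J = (-4x + 4y - 2, 4x - 6y + 2); substituting (-1/2, 0) gives ∇J = (0, 0), so (-1/2, 0) is indeed a critical point.
The Hessian of J is constant: H = [[-4, 4], [4, -6]].
det(H) = (-4)·(-6) − 4² = 8.
det(H) > 0 and tr(H) = -10 < 0, so H is negative definite and the point is a local maximum.

local maximum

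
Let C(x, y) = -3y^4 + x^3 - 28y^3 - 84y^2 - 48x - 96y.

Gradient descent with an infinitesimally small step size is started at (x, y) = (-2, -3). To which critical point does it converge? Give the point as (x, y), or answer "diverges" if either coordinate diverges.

(4, -2)

C is separable, so gradient descent decouples: x follows -∂C/∂x, y follows -∂C/∂y.
∂C/∂x = 3(x - 4)(x + 4); at x=-2 this is -36, so x increases.
∂C/∂y = -12(y + 1)(y + 2)(y + 4); at y=-3 this is -24, so y increases.
x converges to its nearest critical value 4 (a local min of the x-part); y converges to -2. The iterate converges to (4, -2).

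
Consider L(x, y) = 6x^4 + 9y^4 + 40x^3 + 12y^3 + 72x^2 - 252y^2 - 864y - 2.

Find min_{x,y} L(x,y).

L(x,y) separates as P(x) + Q(y) − 2, so its minimum is min P + min Q − 2.
P'(x) = 24x(x + 2)(x + 3) vanishes at x ∈ {-3, -2, 0}; Q'(y) = 36(y - 4)(y + 2)(y + 3) vanishes at y ∈ {-3, -2, 4}.
Local minima of P (where P''>0): P(-3)=54, P(0)=0. Local minima of Q: Q(-3)=729, Q(4)=-4416.
So the global minimum of L is P(0) + Q(4) − 2 = 0 − 4416 − 2 = -4418, attained at (0, 4).

-4418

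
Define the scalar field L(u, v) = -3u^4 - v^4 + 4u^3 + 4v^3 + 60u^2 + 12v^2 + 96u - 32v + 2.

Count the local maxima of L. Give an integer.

4

L separates as a function of u plus a function of v, so ∇L=0 decouples.
∂L/∂u = -12(u - 4)(u + 1)(u + 2) = 0 at u ∈ {-2, -1, 4}; ∂L/∂v = -4(v - 4)(v - 1)(v + 2) = 0 at v ∈ {-2, 1, 4}.
The Hessian is diagonal: diag(L_uu, L_vv). Second derivatives: L_uu(-2)=-72, L_uu(-1)=60, L_uu(4)=-360; L_vv(-2)=-72, L_vv(1)=36, L_vv(4)=-72.
Local maxima occur where both diagonal entries negative: (-2, -2), (-2, 4), (4, -2), (4, 4). Count: 4.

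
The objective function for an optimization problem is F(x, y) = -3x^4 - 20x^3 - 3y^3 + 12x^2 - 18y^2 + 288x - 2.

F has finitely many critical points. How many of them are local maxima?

2

F separates as a function of x plus a function of y, so ∇F=0 decouples.
∂F/∂x = -12(x - 2)(x + 3)(x + 4) = 0 at x ∈ {-4, -3, 2}; ∂F/∂y = -9y(y + 4) = 0 at y ∈ {-4, 0}.
The Hessian is diagonal: diag(F_xx, F_yy). Second derivatives: F_xx(-4)=-72, F_xx(-3)=60, F_xx(2)=-360; F_yy(-4)=36, F_yy(0)=-36.
Local maxima occur where both diagonal entries negative: (-4, 0), (2, 0). Count: 2.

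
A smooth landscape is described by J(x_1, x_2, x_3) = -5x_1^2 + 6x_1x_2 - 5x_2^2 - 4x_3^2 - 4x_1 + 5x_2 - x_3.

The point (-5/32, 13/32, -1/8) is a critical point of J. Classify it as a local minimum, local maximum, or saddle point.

local maximum

The Hessian is constant: H = [[-10, 6, 0], [6, -10, 0], [0, 0, -8]].
Leading principal minors: Δ₁ = -10, Δ₂ = 64, Δ₃ = -512.
The minors alternate sign starting negative (−, +, −), so H is negative definite: a local maximum.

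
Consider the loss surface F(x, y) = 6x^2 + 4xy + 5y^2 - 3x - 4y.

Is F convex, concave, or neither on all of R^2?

convex

F is quadratic, so its Hessian is the constant matrix H = [[12, 4], [4, 10]].
det(H) = 104, tr(H) = 22.
det(H) > 0 and tr(H) > 0, so H is positive definite everywhere: convex.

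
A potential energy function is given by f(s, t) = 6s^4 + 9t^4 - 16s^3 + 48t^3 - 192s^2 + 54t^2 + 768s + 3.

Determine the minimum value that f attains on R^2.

f(s,t) separates as P(s) + Q(t) + 3, so its minimum is min P + min Q + 3.
P'(s) = 24(s - 4)(s - 2)(s + 4) vanishes at s ∈ {-4, 2, 4}; Q'(t) = 36t(t + 1)(t + 3) vanishes at t ∈ {-3, -1, 0}.
Local minima of P (where P''>0): P(-4)=-3584, P(4)=512. Local minima of Q: Q(-3)=-81, Q(0)=0.
So the global minimum of f is P(-4) + Q(-3) + 3 = -3584 − 81 + 3 = -3662, attained at (-4, -3).

-3662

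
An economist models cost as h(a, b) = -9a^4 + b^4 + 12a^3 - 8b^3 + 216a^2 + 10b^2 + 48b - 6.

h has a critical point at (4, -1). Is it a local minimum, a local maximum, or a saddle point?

saddle point

The mixed partial ∂²h/∂a∂b is 0, so the Hessian at any point is diag(h_aa, h_bb) = diag(36(-3a^2 + 2a + 12), 4(3b^2 - 12b + 5)).
At (4, -1): H = diag(-1008, 80).
The eigenvalues have opposite signs, so H is indefinite: a saddle point.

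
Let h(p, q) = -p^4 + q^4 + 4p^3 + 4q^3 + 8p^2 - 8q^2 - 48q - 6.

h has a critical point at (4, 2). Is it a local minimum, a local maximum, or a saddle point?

saddle point

The mixed partial ∂²h/∂p∂q is 0, so the Hessian at any point is diag(h_pp, h_qq) = diag(4(-3p^2 + 6p + 4), 4(3q^2 + 6q - 4)).
At (4, 2): H = diag(-80, 80).
The eigenvalues have opposite signs, so H is indefinite: a saddle point.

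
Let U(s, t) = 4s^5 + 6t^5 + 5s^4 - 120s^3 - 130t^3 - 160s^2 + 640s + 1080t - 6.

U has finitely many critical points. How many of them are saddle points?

U separates as a function of s plus a function of t, so ∇U=0 decouples.
∂U/∂s = 20(s - 4)(s - 1)(s + 2)(s + 4) = 0 at s ∈ {-4, -2, 1, 4}; ∂U/∂t = 30(t - 3)(t - 2)(t + 2)(t + 3) = 0 at t ∈ {-3, -2, 2, 3}.
The Hessian is diagonal: diag(U_ss, U_tt). Second derivatives: U_ss(-4)=-1600, U_ss(-2)=720, U_ss(1)=-900, U_ss(4)=2880; U_tt(-3)=-900, U_tt(-2)=600, U_tt(2)=-600, U_tt(3)=900.
Saddle points occur where the two diagonal entries have opposite signs: (-4, -2), (-4, 3), (-2, -3), (-2, 2), (1, -2), (1, 3), (4, -3), (4, 2). Count: 8.

8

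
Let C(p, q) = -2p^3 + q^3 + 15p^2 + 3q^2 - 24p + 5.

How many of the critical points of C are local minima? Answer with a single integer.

C separates as a function of p plus a function of q, so ∇C=0 decouples.
∂C/∂p = -6(p - 4)(p - 1) = 0 at p ∈ {1, 4}; ∂C/∂q = 3q(q + 2) = 0 at q ∈ {-2, 0}.
The Hessian is diagonal: diag(C_pp, C_qq). Second derivatives: C_pp(1)=18, C_pp(4)=-18; C_qq(-2)=-6, C_qq(0)=6.
Local minima occur where both diagonal entries positive: (1, 0). Count: 1.

1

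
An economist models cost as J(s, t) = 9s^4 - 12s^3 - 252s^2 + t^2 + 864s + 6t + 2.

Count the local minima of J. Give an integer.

2

J separates as a function of s plus a function of t, so ∇J=0 decouples.
∂J/∂s = 36(s - 3)(s - 2)(s + 4) = 0 at s ∈ {-4, 2, 3}; ∂J/∂t = 2(t + 3) = 0 at t ∈ {-3}.
The Hessian is diagonal: diag(J_ss, J_tt). Second derivatives: J_ss(-4)=1512, J_ss(2)=-216, J_ss(3)=252; J_tt(-3)=2.
Local minima occur where both diagonal entries positive: (-4, -3), (3, -3). Count: 2.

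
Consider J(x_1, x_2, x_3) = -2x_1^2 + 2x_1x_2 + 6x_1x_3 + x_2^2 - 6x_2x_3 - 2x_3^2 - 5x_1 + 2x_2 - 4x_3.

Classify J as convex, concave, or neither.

J is quadratic, so its Hessian is the constant matrix H = [[-4, 2, 6], [2, 2, -6], [6, -6, -4]].
Leading principal minors: -4, -12, -24.
Neither pattern holds ⇒ H is indefinite ⇒ neither convex nor concave.

neither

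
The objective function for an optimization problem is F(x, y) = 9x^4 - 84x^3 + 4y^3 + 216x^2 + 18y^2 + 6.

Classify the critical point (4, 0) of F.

The mixed partial ∂²F/∂x∂y is 0, so the Hessian at any point is diag(F_xx, F_yy) = diag(36(3x^2 - 14x + 12), 12(2y + 3)).
At (4, 0): H = diag(144, 36).
Both eigenvalues are positive, so H is positive definite: a local minimum.

local minimum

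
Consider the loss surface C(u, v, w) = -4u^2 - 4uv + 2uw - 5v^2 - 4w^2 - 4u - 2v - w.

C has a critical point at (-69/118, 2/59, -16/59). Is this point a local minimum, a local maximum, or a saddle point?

local maximum

The Hessian is constant: H = [[-8, -4, 2], [-4, -10, 0], [2, 0, -8]].
Leading principal minors: Δ₁ = -8, Δ₂ = 64, Δ₃ = -472.
The minors alternate sign starting negative (−, +, −), so H is negative definite: a local maximum.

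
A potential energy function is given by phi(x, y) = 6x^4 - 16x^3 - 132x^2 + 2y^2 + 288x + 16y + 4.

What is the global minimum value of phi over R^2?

-1162

phi(x,y) separates as P(x) + Q(y) + 4, so its minimum is min P + min Q + 4.
P'(x) = 24(x - 4)(x - 1)(x + 3) vanishes at x ∈ {-3, 1, 4}; Q'(y) = 4y + 16 vanishes at y ∈ {-4}.
Local minima of P (where P''>0): P(-3)=-1134, P(4)=-448. Local minima of Q: Q(-4)=-32.
So the global minimum of phi is P(-3) + Q(-4) + 4 = -1134 − 32 + 4 = -1162, attained at (-3, -4).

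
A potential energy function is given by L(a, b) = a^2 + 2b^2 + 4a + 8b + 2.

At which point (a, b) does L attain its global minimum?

L(a,b) separates as P(a) + Q(b) + 2, so its minimum is min P + min Q + 2.
P'(a) = 2a + 4 vanishes at a ∈ {-2}; Q'(b) = 4b + 8 vanishes at b ∈ {-2}.
Local minima of P (where P''>0): P(-2)=-4. Local minima of Q: Q(-2)=-8.
So the global minimum of L is P(-2) + Q(-2) + 2 = -4 − 8 + 2 = -10, attained at (-2, -2).

(-2, -2)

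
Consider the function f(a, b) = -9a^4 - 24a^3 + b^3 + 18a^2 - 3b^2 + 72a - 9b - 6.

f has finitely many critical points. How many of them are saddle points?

3

f separates as a function of a plus a function of b, so ∇f=0 decouples.
∂f/∂a = -36(a - 1)(a + 1)(a + 2) = 0 at a ∈ {-2, -1, 1}; ∂f/∂b = 3(b - 3)(b + 1) = 0 at b ∈ {-1, 3}.
The Hessian is diagonal: diag(f_aa, f_bb). Second derivatives: f_aa(-2)=-108, f_aa(-1)=72, f_aa(1)=-216; f_bb(-1)=-12, f_bb(3)=12.
Saddle points occur where the two diagonal entries have opposite signs: (-2, 3), (-1, -1), (1, 3). Count: 3.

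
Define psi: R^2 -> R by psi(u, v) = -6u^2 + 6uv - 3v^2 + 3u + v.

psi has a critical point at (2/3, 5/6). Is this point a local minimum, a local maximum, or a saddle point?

local maximum

The Hessian of psi is constant: H = [[-12, 6], [6, -6]].
det(H) = (-12)·(-6) − 6² = 36.
det(H) > 0 and tr(H) = -18 < 0, so H is negative definite and the point is a local maximum.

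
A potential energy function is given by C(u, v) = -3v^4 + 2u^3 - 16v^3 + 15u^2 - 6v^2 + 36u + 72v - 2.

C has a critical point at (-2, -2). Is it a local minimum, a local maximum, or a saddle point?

The mixed partial ∂²C/∂u∂v is 0, so the Hessian at any point is diag(C_uu, C_vv) = diag(6(2u + 5), -12(3v^2 + 8v + 1)).
At (-2, -2): H = diag(6, 36).
Both eigenvalues are positive, so H is positive definite: a local minimum.

local minimum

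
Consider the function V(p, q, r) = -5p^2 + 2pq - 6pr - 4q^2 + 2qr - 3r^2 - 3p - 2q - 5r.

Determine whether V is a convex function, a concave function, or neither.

concave

V is quadratic, so its Hessian is the constant matrix H = [[-10, 2, -6], [2, -8, 2], [-6, 2, -6]].
Leading principal minors: -10, 76, -176.
Signs alternate −, +, − ⇒ H ≺ 0 ⇒ concave.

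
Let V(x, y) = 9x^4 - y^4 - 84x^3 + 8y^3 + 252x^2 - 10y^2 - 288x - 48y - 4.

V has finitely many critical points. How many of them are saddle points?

5

V separates as a function of x plus a function of y, so ∇V=0 decouples.
∂V/∂x = 36(x - 4)(x - 2)(x - 1) = 0 at x ∈ {1, 2, 4}; ∂V/∂y = -4(y - 4)(y - 3)(y + 1) = 0 at y ∈ {-1, 3, 4}.
The Hessian is diagonal: diag(V_xx, V_yy). Second derivatives: V_xx(1)=108, V_xx(2)=-72, V_xx(4)=216; V_yy(-1)=-80, V_yy(3)=16, V_yy(4)=-20.
Saddle points occur where the two diagonal entries have opposite signs: (1, -1), (1, 4), (2, 3), (4, -1), (4, 4). Count: 5.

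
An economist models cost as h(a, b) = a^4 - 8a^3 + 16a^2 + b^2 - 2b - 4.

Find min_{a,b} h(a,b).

-5

h(a,b) separates as P(a) + Q(b) − 4, so its minimum is min P + min Q − 4.
P'(a) = 4a(a - 4)(a - 2) vanishes at a ∈ {0, 2, 4}; Q'(b) = 2b - 2 vanishes at b ∈ {1}.
Local minima of P (where P''>0): P(0)=0, P(4)=0. Local minima of Q: Q(1)=-1.
So the global minimum of h is P(0) + Q(1) − 4 = 0 − 1 − 4 = -5, attained at (0, 1).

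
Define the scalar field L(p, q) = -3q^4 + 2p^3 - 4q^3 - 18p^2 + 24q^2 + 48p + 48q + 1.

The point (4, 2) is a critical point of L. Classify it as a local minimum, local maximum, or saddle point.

The mixed partial ∂²L/∂p∂q is 0, so the Hessian at any point is diag(L_pp, L_qq) = diag(12(p - 3), 12(-3q^2 - 2q + 4)).
At (4, 2): H = diag(12, -144).
The eigenvalues have opposite signs, so H is indefinite: a saddle point.

saddle point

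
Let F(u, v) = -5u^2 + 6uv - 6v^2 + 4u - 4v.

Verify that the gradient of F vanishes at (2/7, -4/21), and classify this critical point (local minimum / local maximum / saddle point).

local maximum

∇F = (-10u + 6v + 4, 6u - 12v - 4); substituting (2/7, -4/21) gives ∇F = (0, 0), so (2/7, -4/21) is indeed a critical point.
The Hessian of F is constant: H = [[-10, 6], [6, -12]].
det(H) = (-10)·(-12) − 6² = 84.
det(H) > 0 and tr(H) = -22 < 0, so H is negative definite and the point is a local maximum.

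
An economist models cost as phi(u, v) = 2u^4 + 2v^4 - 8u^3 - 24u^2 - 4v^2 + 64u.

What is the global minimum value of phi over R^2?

-130

phi(u,v) separates as P(u) + Q(v), so its minimum is min P + min Q.
P'(u) = 8(u - 4)(u - 1)(u + 2) vanishes at u ∈ {-2, 1, 4}; Q'(v) = 8v(v - 1)(v + 1) vanishes at v ∈ {-1, 0, 1}.
Local minima of P (where P''>0): P(-2)=-128, P(4)=-128. Local minima of Q: Q(-1)=-2, Q(1)=-2.
So the global minimum of phi is P(-2) + Q(-1) = -128 − 2 = -130, attained at (-2, -1).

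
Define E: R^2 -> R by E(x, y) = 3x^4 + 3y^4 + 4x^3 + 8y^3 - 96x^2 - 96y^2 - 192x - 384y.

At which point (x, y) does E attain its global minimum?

E(x,y) separates as P(x) + Q(y), so its minimum is min P + min Q.
P'(x) = 12(x - 4)(x + 1)(x + 4) vanishes at x ∈ {-4, -1, 4}; Q'(y) = 12(y - 4)(y + 2)(y + 4) vanishes at y ∈ {-4, -2, 4}.
Local minima of P (where P''>0): P(-4)=-256, P(4)=-1280. Local minima of Q: Q(-4)=256, Q(4)=-1792.
So the global minimum of E is P(4) + Q(4) = -1280 − 1792 = -3072, attained at (4, 4).

(4, 4)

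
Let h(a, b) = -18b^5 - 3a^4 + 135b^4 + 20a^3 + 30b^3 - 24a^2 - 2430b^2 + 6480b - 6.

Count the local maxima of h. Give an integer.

4

h separates as a function of a plus a function of b, so ∇h=0 decouples.
∂h/∂a = -12a(a - 4)(a - 1) = 0 at a ∈ {0, 1, 4}; ∂h/∂b = -90(b - 4)(b - 3)(b - 2)(b + 3) = 0 at b ∈ {-3, 2, 3, 4}.
The Hessian is diagonal: diag(h_aa, h_bb). Second derivatives: h_aa(0)=-48, h_aa(1)=36, h_aa(4)=-144; h_bb(-3)=18900, h_bb(2)=-900, h_bb(3)=540, h_bb(4)=-1260.
Local maxima occur where both diagonal entries negative: (0, 2), (0, 4), (4, 2), (4, 4). Count: 4.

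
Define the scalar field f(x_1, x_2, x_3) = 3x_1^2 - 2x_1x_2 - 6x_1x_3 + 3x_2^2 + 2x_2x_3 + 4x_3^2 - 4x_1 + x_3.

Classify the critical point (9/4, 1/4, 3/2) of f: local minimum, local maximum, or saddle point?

local minimum

The Hessian is constant: H = [[6, -2, -6], [-2, 6, 2], [-6, 2, 8]].
Leading principal minors: Δ₁ = 6, Δ₂ = 32, Δ₃ = 64.
All leading minors are positive, so H is positive definite: a local minimum.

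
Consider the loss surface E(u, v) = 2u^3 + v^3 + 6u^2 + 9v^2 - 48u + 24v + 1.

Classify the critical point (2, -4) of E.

saddle point

The mixed partial ∂²E/∂u∂v is 0, so the Hessian at any point is diag(E_uu, E_vv) = diag(12(u + 1), 6(v + 3)).
At (2, -4): H = diag(36, -6).
The eigenvalues have opposite signs, so H is indefinite: a saddle point.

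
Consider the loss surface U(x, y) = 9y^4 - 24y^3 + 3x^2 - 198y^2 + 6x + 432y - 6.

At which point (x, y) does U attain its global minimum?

(-1, -3)

U(x,y) separates as P(x) + Q(y) − 6, so its minimum is min P + min Q − 6.
P'(x) = 6x + 6 vanishes at x ∈ {-1}; Q'(y) = 36(y - 4)(y - 1)(y + 3) vanishes at y ∈ {-3, 1, 4}.
Local minima of P (where P''>0): P(-1)=-3. Local minima of Q: Q(-3)=-1701, Q(4)=-672.
So the global minimum of U is P(-1) + Q(-3) − 6 = -3 − 1701 − 6 = -1710, attained at (-1, -3).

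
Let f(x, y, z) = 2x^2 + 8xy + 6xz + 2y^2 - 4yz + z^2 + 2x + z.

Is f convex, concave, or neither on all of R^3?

neither

f is quadratic, so its Hessian is the constant matrix H = [[4, 8, 6], [8, 4, -4], [6, -4, 2]].
Leading principal minors: 4, -48, -688.
Neither pattern holds ⇒ H is indefinite ⇒ neither convex nor concave.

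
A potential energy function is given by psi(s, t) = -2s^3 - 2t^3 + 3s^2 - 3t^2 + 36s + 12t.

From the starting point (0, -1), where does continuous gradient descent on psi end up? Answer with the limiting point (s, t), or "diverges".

psi is separable, so gradient descent decouples: s follows -∂psi/∂s, t follows -∂psi/∂t.
∂psi/∂s = -6(s - 3)(s + 2); at s=0 this is 36, so s decreases.
∂psi/∂t = -6(t - 1)(t + 2); at t=-1 this is 12, so t decreases.
s converges to its nearest critical value -2 (a local min of the s-part); t converges to -2. The iterate converges to (-2, -2).

(-2, -2)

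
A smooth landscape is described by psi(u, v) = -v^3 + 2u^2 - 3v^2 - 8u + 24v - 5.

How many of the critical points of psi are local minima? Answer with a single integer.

psi separates as a function of u plus a function of v, so ∇psi=0 decouples.
∂psi/∂u = 4(u - 2) = 0 at u ∈ {2}; ∂psi/∂v = -3(v - 2)(v + 4) = 0 at v ∈ {-4, 2}.
The Hessian is diagonal: diag(psi_uu, psi_vv). Second derivatives: psi_uu(2)=4; psi_vv(-4)=18, psi_vv(2)=-18.
Local minima occur where both diagonal entries positive: (2, -4). Count: 1.

1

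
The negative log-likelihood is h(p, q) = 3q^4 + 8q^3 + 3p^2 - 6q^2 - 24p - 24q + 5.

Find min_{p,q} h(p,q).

h(p,q) separates as A(p) + B(q) + 5, so its minimum is min A + min B + 5.
A'(p) = 6p - 24 vanishes at p ∈ {4}; B'(q) = 12(q - 1)(q + 1)(q + 2) vanishes at q ∈ {-2, -1, 1}.
Local minima of A (where A''>0): A(4)=-48. Local minima of B: B(-2)=8, B(1)=-19.
So the global minimum of h is A(4) + B(1) + 5 = -48 − 19 + 5 = -62, attained at (4, 1).

-62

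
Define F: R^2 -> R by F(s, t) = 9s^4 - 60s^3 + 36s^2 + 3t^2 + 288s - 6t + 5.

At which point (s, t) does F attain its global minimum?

(-1, 1)

F(s,t) separates as P(s) + Q(t) + 5, so its minimum is min P + min Q + 5.
P'(s) = 36(s - 4)(s - 2)(s + 1) vanishes at s ∈ {-1, 2, 4}; Q'(t) = 6(t - 1) vanishes at t ∈ {1}.
Local minima of P (where P''>0): P(-1)=-183, P(4)=192. Local minima of Q: Q(1)=-3.
So the global minimum of F is P(-1) + Q(1) + 5 = -183 − 3 + 5 = -181, attained at (-1, 1).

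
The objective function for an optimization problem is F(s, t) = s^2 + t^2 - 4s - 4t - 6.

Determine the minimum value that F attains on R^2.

F(s,t) separates as P(s) + Q(t) − 6, so its minimum is min P + min Q − 6.
P'(s) = 2s - 4 vanishes at s ∈ {2}; Q'(t) = 2(t - 2) vanishes at t ∈ {2}.
Local minima of P (where P''>0): P(2)=-4. Local minima of Q: Q(2)=-4.
So the global minimum of F is P(2) + Q(2) − 6 = -4 − 4 − 6 = -14, attained at (2, 2).

-14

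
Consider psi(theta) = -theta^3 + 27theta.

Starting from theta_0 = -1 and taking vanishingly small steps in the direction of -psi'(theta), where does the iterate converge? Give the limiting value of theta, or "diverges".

psi'(theta) = -3(theta - 3)(theta + 3), so psi'(-1) = 24.
Gradient descent moves in the -psi' direction, i.e. theta is decreasing.
The nearest critical point in that direction is theta = -3, where psi'' = 18 > 0 (a local minimum). The iterate converges there.

-3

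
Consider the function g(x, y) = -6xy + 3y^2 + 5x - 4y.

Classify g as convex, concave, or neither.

g is quadratic, so its Hessian is the constant matrix H = [[0, -6], [-6, 6]].
det(H) = -36, tr(H) = 6.
det(H) < 0, so H is indefinite: neither convex nor concave.

neither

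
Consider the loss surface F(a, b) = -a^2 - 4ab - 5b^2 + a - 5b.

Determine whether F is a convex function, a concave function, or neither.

concave

F is quadratic, so its Hessian is the constant matrix H = [[-2, -4], [-4, -10]].
det(H) = 4, tr(H) = -12.
det(H) > 0 and tr(H) < 0, so H is negative definite everywhere: concave.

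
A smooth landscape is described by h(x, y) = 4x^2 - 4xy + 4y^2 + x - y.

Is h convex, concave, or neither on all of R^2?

h is quadratic, so its Hessian is the constant matrix H = [[8, -4], [-4, 8]].
det(H) = 48, tr(H) = 16.
det(H) > 0 and tr(H) > 0, so H is positive definite everywhere: convex.

convex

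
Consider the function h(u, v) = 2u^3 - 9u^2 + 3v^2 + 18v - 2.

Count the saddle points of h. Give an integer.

h separates as a function of u plus a function of v, so ∇h=0 decouples.
∂h/∂u = 6u(u - 3) = 0 at u ∈ {0, 3}; ∂h/∂v = 6(v + 3) = 0 at v ∈ {-3}.
The Hessian is diagonal: diag(h_uu, h_vv). Second derivatives: h_uu(0)=-18, h_uu(3)=18; h_vv(-3)=6.
Saddle points occur where the two diagonal entries have opposite signs: (0, -3). Count: 1.

1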